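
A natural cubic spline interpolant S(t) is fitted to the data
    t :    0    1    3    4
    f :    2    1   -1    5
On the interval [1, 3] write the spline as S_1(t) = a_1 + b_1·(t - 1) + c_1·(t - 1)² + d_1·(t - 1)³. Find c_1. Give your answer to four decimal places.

-1.3125

Put M_i = S'' at the i-th knot. Here h = (1, 2, 1) and Δ = (-1, -1, 6), so the interior equations h_(i-1)·M_(i-1) + 2(h_(i-1)+h_i)·M_i + h_i·M_(i+1) = 6(Δ_i − Δ_(i-1)) read
  1·M_0 + 6·M_1 + 2·M_2 = 6(Δ_1 - Δ_0) = 0
  2·M_1 + 6·M_2 + 1·M_3 = 6(Δ_2 - Δ_1) = 42
Natural end conditions: M_0 = M_3 = 0.
Solving: M_0 = 0, M_1 = -21/8, M_2 = 63/8, M_3 = 0.
On [1, 3], with S_1(t) = a_1 + b_1·(t - 1) + c_1·(t - 1)² + d_1·(t - 1)³: c_1 = M_1/2 = -21/16, d_1 = (M_2 - M_1)/(6h_1) = 7/8, b_1 = Δ_1 - h_1(2M_1 + M_2)/6 = -15/8.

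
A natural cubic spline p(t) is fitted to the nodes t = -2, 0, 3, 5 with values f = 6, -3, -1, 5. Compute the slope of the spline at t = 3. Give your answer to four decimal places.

2.6557

Write σ_i for p''(x_i). With h_i = 2, 3, 2 and divided differences Δ_i = -9/2, 2/3, 3, the continuity of p' gives the tridiagonal system
  2·σ_0 + 10·σ_1 + 3·σ_2 = 6(Δ_1 - Δ_0) = 31
  3·σ_1 + 10·σ_2 + 2·σ_3 = 6(Δ_2 - Δ_1) = 14
Natural end conditions: σ_0 = σ_3 = 0.
Forward elimination and back-substitution give σ_0 = 0, σ_1 = 268/91, σ_2 = 47/91, σ_3 = 0.
On [3, 5], p'(t) = b_2 + 2c_2·(t - 3) + 3d_2·(t - 3)² with b_2 = Δ_2 - h_2(2σ_2 + σ_3)/6 = 725/273, c_2 = σ_2/2 = 47/182, d_2 = (σ_3 - σ_2)/(6h_2) = -47/1092. So p'(3) = 725/273.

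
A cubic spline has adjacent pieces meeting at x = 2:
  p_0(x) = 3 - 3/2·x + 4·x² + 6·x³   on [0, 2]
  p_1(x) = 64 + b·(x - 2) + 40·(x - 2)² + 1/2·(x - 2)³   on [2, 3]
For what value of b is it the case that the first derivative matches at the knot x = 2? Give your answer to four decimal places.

86.5000

p_0'(x) = -3/2 + 8·x + 18·x², so p_0'(2) = 173/2. On the right, p_1'(2) = b, so b = 173/2.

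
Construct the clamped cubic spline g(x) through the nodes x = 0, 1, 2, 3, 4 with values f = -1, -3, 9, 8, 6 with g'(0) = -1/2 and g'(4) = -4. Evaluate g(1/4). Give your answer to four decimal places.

With m_i denoting the second derivative at x_i, h_i = 1, 1, 1, 1, and Δ_i = (y_(i+1) − y_i)/h_i = -2, 12, -1, -2:
  1·m_0 + 4·m_1 + 1·m_2 = 6(Δ_1 - Δ_0) = 84
  1·m_1 + 4·m_2 + 1·m_3 = 6(Δ_2 - Δ_1) = -78
  1·m_2 + 4·m_3 + 1·m_4 = 6(Δ_3 - Δ_2) = -6
Clamped end conditions give two more equations: 2h_0·m_0 + h_0·m_1 = 6(Δ_0 - g'(0)) = -9 and h_3·m_3 + 2h_3·m_4 = 6(g'(4) - Δ_3) = -12.
Forward elimination and back-substitution give m_0 = -1201/56, m_1 = 949/28, m_2 = -241/8, m_3 = 241/28, m_4 = -577/56.
On [0, 1], g(x) = -1 - 1/2·x - 1201/112·x² + 1033/112·x³.
With x = 1/4: g(1/4) = -11835/7168.

-1.6511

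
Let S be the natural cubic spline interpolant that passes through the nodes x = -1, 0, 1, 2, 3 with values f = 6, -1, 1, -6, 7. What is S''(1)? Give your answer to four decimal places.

-27.8571

Put m_i = S'' at the i-th knot. Here h = (1, 1, 1, 1) and Δ = (-7, 2, -7, 13), so the interior equations h_(i-1)·m_(i-1) + 2(h_(i-1)+h_i)·m_i + h_i·m_(i+1) = 6(Δ_i − Δ_(i-1)) read
  1·m_0 + 4·m_1 + 1·m_2 = 6(Δ_1 - Δ_0) = 54
  1·m_1 + 4·m_2 + 1·m_3 = 6(Δ_2 - Δ_1) = -54
  1·m_2 + 4·m_3 + 1·m_4 = 6(Δ_3 - Δ_2) = 120
Natural end conditions: m_0 = m_4 = 0.
Hence m_0 = 0, m_1 = 573/28, m_2 = -195/7, m_3 = 1035/28, m_4 = 0.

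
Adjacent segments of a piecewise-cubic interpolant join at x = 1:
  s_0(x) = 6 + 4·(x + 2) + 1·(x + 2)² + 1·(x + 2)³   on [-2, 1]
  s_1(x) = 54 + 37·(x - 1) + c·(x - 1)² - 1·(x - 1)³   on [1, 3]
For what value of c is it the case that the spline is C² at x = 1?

s_0''(x) = 2 + 6·(x + 2), so s_0''(1) = 20. On the right, s_1''(1) = 2c, so c = 10.

10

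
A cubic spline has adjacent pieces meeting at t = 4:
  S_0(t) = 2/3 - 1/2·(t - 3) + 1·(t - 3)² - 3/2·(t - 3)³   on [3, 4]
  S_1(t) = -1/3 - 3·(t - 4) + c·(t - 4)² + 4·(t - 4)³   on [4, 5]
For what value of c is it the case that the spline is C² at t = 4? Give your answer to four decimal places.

-3.5000

S_0''(t) = 2 - 9·(t - 3), so S_0''(4) = -7. On the right, S_1''(4) = 2c, so c = -7/2.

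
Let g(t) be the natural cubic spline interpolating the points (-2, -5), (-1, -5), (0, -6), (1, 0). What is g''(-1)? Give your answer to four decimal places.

Write M_i for g''(x_i). With h_i = 1, 1, 1 and divided differences Δ_i = 0, -1, 6, the continuity of g' gives the tridiagonal system
  1·M_0 + 4·M_1 + 1·M_2 = 6(Δ_1 - Δ_0) = -6
  1·M_1 + 4·M_2 + 1·M_3 = 6(Δ_2 - Δ_1) = 42
Natural end conditions: M_0 = M_3 = 0.
Hence M_0 = 0, M_1 = -22/5, M_2 = 58/5, M_3 = 0.

-4.4000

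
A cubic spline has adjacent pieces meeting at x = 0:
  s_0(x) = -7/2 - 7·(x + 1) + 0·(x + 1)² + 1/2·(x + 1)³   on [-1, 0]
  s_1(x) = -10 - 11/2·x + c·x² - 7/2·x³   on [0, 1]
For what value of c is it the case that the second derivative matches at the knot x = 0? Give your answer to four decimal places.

1.5000

s_0''(x) = 0 + 3·(x + 1), so s_0''(0) = 3. On the right, s_1''(0) = 2c, so c = 3/2.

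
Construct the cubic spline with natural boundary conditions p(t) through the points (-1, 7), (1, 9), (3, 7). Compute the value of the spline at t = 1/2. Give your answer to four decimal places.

8.8281

Let m_i = p''(x_i). Step sizes h_i = 2, 2; slopes of the chords Δ_i = (y_(i+1) - y_i)/h_i = 1, -1.
  2·m_0 + 8·m_1 + 2·m_2 = 6(Δ_1 - Δ_0) = -12
Natural end conditions: m_0 = m_2 = 0.
Forward elimination and back-substitution give m_0 = 0, m_1 = -3/2, m_2 = 0.
On [-1, 1], p(t) = 7 + 3/2·(t + 1) + 0·(t + 1)² - 1/8·(t + 1)³.
With (t + 1) = 3/2: p(1/2) = 565/64.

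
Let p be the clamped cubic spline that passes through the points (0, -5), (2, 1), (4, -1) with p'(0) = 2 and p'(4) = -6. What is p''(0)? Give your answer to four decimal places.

Let M_i = p''(x_i). Step sizes h_i = 2, 2; slopes of the chords Δ_i = (y_(i+1) - y_i)/h_i = 3, -1.
  2·M_0 + 8·M_1 + 2·M_2 = 6(Δ_1 - Δ_0) = -24
Clamped end conditions give two more equations: 2h_0·M_0 + h_0·M_1 = 6(Δ_0 - p'(0)) = 6 and h_1·M_1 + 2h_1·M_2 = 6(p'(4) - Δ_1) = -30.
Forward elimination and back-substitution give M_0 = 5/2, M_1 = -2, M_2 = -13/2.

2.5000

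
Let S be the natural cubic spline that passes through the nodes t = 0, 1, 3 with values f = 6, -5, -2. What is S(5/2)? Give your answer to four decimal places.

Let M_i = S''(x_i). Step sizes h_i = 1, 2; slopes of the chords Δ_i = (y_(i+1) - y_i)/h_i = -11, 3/2.
  1·M_0 + 6·M_1 + 2·M_2 = 6(Δ_1 - Δ_0) = 75
Natural end conditions: M_0 = M_2 = 0.
Solving: M_0 = 0, M_1 = 25/2, M_2 = 0.
On [1, 3], S(t) = -5 - 41/6·(t - 1) + 25/4·(t - 1)² - 25/24·(t - 1)³.
With (t - 1) = 3/2: S(5/2) = -301/64.

-4.7031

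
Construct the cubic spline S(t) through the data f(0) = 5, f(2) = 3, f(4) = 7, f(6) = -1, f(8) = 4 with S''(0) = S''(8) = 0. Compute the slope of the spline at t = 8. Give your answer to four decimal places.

4.7232

Put σ_i = S'' at the i-th knot. Here h = (2, 2, 2, 2) and Δ = (-1, 2, -4, 5/2), so the interior equations h_(i-1)·σ_(i-1) + 2(h_(i-1)+h_i)·σ_i + h_i·σ_(i+1) = 6(Δ_i − Δ_(i-1)) read
  2·σ_0 + 8·σ_1 + 2·σ_2 = 6(Δ_1 - Δ_0) = 18
  2·σ_1 + 8·σ_2 + 2·σ_3 = 6(Δ_2 - Δ_1) = -36
  2·σ_2 + 8·σ_3 + 2·σ_4 = 6(Δ_3 - Δ_2) = 39
Natural end conditions: σ_0 = σ_4 = 0.
Solving: σ_0 = 0, σ_1 = 453/112, σ_2 = -201/28, σ_3 = 747/112, σ_4 = 0.
On [6, 8], S'(t) = b_3 + 2c_3·(t - 6) + 3d_3·(t - 6)² with b_3 = Δ_3 - h_3(2σ_3 + σ_4)/6 = -109/56, c_3 = σ_3/2 = 747/224, d_3 = (σ_4 - σ_3)/(6h_3) = -249/448. So S'(8) = 529/112.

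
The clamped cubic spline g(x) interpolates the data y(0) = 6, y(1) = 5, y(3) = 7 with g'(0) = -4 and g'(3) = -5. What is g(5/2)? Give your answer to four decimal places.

Let M_i = g''(x_i). Step sizes h_i = 1, 2; slopes of the chords Δ_i = (y_(i+1) - y_i)/h_i = -1, 1.
  1·M_0 + 6·M_1 + 2·M_2 = 6(Δ_1 - Δ_0) = 12
Clamped end conditions give two more equations: 2h_0·M_0 + h_0·M_1 = 6(Δ_0 - g'(0)) = 18 and h_1·M_1 + 2h_1·M_2 = 6(g'(3) - Δ_1) = -36.
Forward elimination and back-substitution give M_0 = 20/3, M_1 = 14/3, M_2 = -34/3.
On [1, 3], g(x) = 5 + 5/3·(x - 1) + 7/3·(x - 1)² - 4/3·(x - 1)³.
With (x - 1) = 3/2: g(5/2) = 33/4.

8.2500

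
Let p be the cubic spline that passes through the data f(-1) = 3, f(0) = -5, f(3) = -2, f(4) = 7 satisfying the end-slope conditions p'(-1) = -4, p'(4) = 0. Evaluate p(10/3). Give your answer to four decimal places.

Put M_i = p'' at the i-th knot. Here h = (1, 3, 1) and Δ = (-8, 1, 9), so the interior equations h_(i-1)·M_(i-1) + 2(h_(i-1)+h_i)·M_i + h_i·M_(i+1) = 6(Δ_i − Δ_(i-1)) read
  1·M_0 + 8·M_1 + 3·M_2 = 6(Δ_1 - Δ_0) = 54
  3·M_1 + 8·M_2 + 1·M_3 = 6(Δ_2 - Δ_1) = 48
Clamped end conditions give two more equations: 2h_0·M_0 + h_0·M_1 = 6(Δ_0 - p'(-1)) = -24 and h_2·M_2 + 2h_2·M_3 = 6(p'(4) - Δ_2) = -54.
Solving: M_0 = -104/7, M_1 = 40/7, M_2 = 54/7, M_3 = -216/7.
On [3, 4], p(x) = -2 + 81/7·(x - 3) + 27/7·(x - 3)² - 45/7·(x - 3)³.
With (x - 3) = 1/3: p(10/3) = 43/21.

2.0476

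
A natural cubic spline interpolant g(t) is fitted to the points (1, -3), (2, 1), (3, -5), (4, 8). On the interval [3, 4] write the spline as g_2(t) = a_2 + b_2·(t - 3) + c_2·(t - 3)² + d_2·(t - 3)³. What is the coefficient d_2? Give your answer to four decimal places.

Let M_i = g''(x_i). Step sizes h_i = 1, 1, 1; slopes of the chords Δ_i = (y_(i+1) - y_i)/h_i = 4, -6, 13.
  1·M_0 + 4·M_1 + 1·M_2 = 6(Δ_1 - Δ_0) = -60
  1·M_1 + 4·M_2 + 1·M_3 = 6(Δ_2 - Δ_1) = 114
Natural end conditions: M_0 = M_3 = 0.
Forward elimination and back-substitution give M_0 = 0, M_1 = -118/5, M_2 = 172/5, M_3 = 0.
On [3, 4], with g_2(t) = a_2 + b_2·(t - 3) + c_2·(t - 3)² + d_2·(t - 3)³: c_2 = M_2/2 = 86/5, d_2 = (M_3 - M_2)/(6h_2) = -86/15, b_2 = Δ_2 - h_2(2M_2 + M_3)/6 = 23/15.

-5.7333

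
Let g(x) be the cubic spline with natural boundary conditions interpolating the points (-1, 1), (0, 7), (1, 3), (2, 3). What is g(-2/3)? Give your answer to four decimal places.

With m_i denoting the second derivative at x_i, h_i = 1, 1, 1, and Δ_i = (y_(i+1) − y_i)/h_i = 6, -4, 0:
  1·m_0 + 4·m_1 + 1·m_2 = 6(Δ_1 - Δ_0) = -60
  1·m_1 + 4·m_2 + 1·m_3 = 6(Δ_2 - Δ_1) = 24
Natural end conditions: m_0 = m_3 = 0.
Forward elimination and back-substitution give m_0 = 0, m_1 = -88/5, m_2 = 52/5, m_3 = 0.
On [-1, 0], g(x) = 1 + 134/15·(x + 1) + 0·(x + 1)² - 44/15·(x + 1)³.
With (x + 1) = 1/3: g(-2/3) = 1567/405.

3.8691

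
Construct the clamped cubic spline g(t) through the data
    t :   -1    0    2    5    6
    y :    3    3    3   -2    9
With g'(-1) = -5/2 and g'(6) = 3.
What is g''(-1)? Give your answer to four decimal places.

7.1171

Write M_i for g''(x_i). With h_i = 1, 2, 3, 1 and divided differences Δ_i = 0, 0, -5/3, 11, the continuity of g' gives the tridiagonal system
  1·M_0 + 6·M_1 + 2·M_2 = 6(Δ_1 - Δ_0) = 0
  2·M_1 + 10·M_2 + 3·M_3 = 6(Δ_2 - Δ_1) = -10
  3·M_2 + 8·M_3 + 1·M_4 = 6(Δ_3 - Δ_2) = 76
Clamped end conditions give two more equations: 2h_0·M_0 + h_0·M_1 = 6(Δ_0 - g'(-1)) = 15 and h_3·M_3 + 2h_3·M_4 = 6(g'(6) - Δ_3) = -48.
Solving: M_0 = 790/111, M_1 = 85/111, M_2 = -650/111, M_3 = 580/37, M_4 = -1178/37.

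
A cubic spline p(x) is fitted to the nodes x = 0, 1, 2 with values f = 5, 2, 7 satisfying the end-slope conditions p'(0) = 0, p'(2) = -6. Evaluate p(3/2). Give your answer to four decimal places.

5.6250

Write M_i for p''(x_i). With h_i = 1, 1 and divided differences Δ_i = -3, 5, the continuity of p' gives the tridiagonal system
  1·M_0 + 4·M_1 + 1·M_2 = 6(Δ_1 - Δ_0) = 48
Clamped end conditions give two more equations: 2h_0·M_0 + h_0·M_1 = 6(Δ_0 - p'(0)) = -18 and h_1·M_1 + 2h_1·M_2 = 6(p'(2) - Δ_1) = -66.
Forward elimination and back-substitution give M_0 = -24, M_1 = 30, M_2 = -48.
On [1, 2], p(x) = 2 + 3·(x - 1) + 15·(x - 1)² - 13·(x - 1)³.
With (x - 1) = 1/2: p(3/2) = 45/8.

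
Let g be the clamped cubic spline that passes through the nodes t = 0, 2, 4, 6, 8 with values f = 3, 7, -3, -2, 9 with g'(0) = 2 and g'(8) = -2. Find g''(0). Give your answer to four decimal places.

3.6250

Write M_i for g''(x_i). With h_i = 2, 2, 2, 2 and divided differences Δ_i = 2, -5, 1/2, 11/2, the continuity of g' gives the tridiagonal system
  2·M_0 + 8·M_1 + 2·M_2 = 6(Δ_1 - Δ_0) = -42
  2·M_1 + 8·M_2 + 2·M_3 = 6(Δ_2 - Δ_1) = 33
  2·M_2 + 8·M_3 + 2·M_4 = 6(Δ_3 - Δ_2) = 30
Clamped end conditions give two more equations: 2h_0·M_0 + h_0·M_1 = 6(Δ_0 - g'(0)) = 0 and h_3·M_3 + 2h_3·M_4 = 6(g'(8) - Δ_3) = -45.
Hence M_0 = 29/8, M_1 = -29/4, M_2 = 35/8, M_3 = 25/4, M_4 = -115/8.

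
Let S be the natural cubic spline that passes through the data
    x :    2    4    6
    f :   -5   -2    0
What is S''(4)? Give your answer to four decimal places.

With M_i denoting the second derivative at x_i, h_i = 2, 2, and Δ_i = (y_(i+1) − y_i)/h_i = 3/2, 1:
  2·M_0 + 8·M_1 + 2·M_2 = 6(Δ_1 - Δ_0) = -3
Natural end conditions: M_0 = M_2 = 0.
Forward elimination and back-substitution give M_0 = 0, M_1 = -3/8, M_2 = 0.

-0.3750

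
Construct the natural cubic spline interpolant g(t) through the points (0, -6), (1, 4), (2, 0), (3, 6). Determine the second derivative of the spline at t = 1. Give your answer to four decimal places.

-26.4000

With m_i denoting the second derivative at x_i, h_i = 1, 1, 1, and Δ_i = (y_(i+1) − y_i)/h_i = 10, -4, 6:
  1·m_0 + 4·m_1 + 1·m_2 = 6(Δ_1 - Δ_0) = -84
  1·m_1 + 4·m_2 + 1·m_3 = 6(Δ_2 - Δ_1) = 60
Natural end conditions: m_0 = m_3 = 0.
Forward elimination and back-substitution give m_0 = 0, m_1 = -132/5, m_2 = 108/5, m_3 = 0.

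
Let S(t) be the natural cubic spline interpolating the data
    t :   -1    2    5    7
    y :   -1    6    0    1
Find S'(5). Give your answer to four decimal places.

-1.0495

Let M_i = S''(x_i). Step sizes h_i = 3, 3, 2; slopes of the chords Δ_i = (y_(i+1) - y_i)/h_i = 7/3, -2, 1/2.
  3·M_0 + 12·M_1 + 3·M_2 = 6(Δ_1 - Δ_0) = -26
  3·M_1 + 10·M_2 + 2·M_3 = 6(Δ_2 - Δ_1) = 15
Natural end conditions: M_0 = M_3 = 0.
Forward elimination and back-substitution give M_0 = 0, M_1 = -305/111, M_2 = 86/37, M_3 = 0.
On [5, 7], S'(t) = b_2 + 2c_2·(t - 5) + 3d_2·(t - 5)² with b_2 = Δ_2 - h_2(2M_2 + M_3)/6 = -233/222, c_2 = M_2/2 = 43/37, d_2 = (M_3 - M_2)/(6h_2) = -43/222. So S'(5) = -233/222.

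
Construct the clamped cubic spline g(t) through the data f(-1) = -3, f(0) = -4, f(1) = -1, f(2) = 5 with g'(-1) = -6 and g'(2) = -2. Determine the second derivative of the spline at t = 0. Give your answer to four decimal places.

-0.9333

Write M_i for g''(x_i). With h_i = 1, 1, 1 and divided differences Δ_i = -1, 3, 6, the continuity of g' gives the tridiagonal system
  1·M_0 + 4·M_1 + 1·M_2 = 6(Δ_1 - Δ_0) = 24
  1·M_1 + 4·M_2 + 1·M_3 = 6(Δ_2 - Δ_1) = 18
Clamped end conditions give two more equations: 2h_0·M_0 + h_0·M_1 = 6(Δ_0 - g'(-1)) = 30 and h_2·M_2 + 2h_2·M_3 = 6(g'(2) - Δ_2) = -48.
Solving: M_0 = 232/15, M_1 = -14/15, M_2 = 184/15, M_3 = -452/15.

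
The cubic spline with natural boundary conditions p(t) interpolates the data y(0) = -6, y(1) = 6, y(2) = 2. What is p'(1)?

4

Let M_i = p''(x_i). Step sizes h_i = 1, 1; slopes of the chords Δ_i = (y_(i+1) - y_i)/h_i = 12, -4.
  1·M_0 + 4·M_1 + 1·M_2 = 6(Δ_1 - Δ_0) = -96
Natural end conditions: M_0 = M_2 = 0.
Solving: M_0 = 0, M_1 = -24, M_2 = 0.
On [1, 2], p'(t) = b_1 + 2c_1·(t - 1) + 3d_1·(t - 1)² with b_1 = Δ_1 - h_1(2M_1 + M_2)/6 = 4, c_1 = M_1/2 = -12, d_1 = (M_2 - M_1)/(6h_1) = 4. So p'(1) = 4.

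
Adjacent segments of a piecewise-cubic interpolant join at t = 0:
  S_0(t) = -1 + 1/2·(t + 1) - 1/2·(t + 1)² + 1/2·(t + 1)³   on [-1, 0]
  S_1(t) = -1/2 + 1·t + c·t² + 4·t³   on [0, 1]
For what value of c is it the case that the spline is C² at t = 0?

S_0''(t) = -1 + 3·(t + 1), so S_0''(0) = 2. On the right, S_1''(0) = 2c, so c = 1.

1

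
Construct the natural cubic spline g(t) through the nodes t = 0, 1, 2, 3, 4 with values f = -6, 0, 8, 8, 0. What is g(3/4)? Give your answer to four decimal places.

-1.8164

Put M_i = g'' at the i-th knot. Here h = (1, 1, 1, 1) and Δ = (6, 8, 0, -8), so the interior equations h_(i-1)·M_(i-1) + 2(h_(i-1)+h_i)·M_i + h_i·M_(i+1) = 6(Δ_i − Δ_(i-1)) read
  1·M_0 + 4·M_1 + 1·M_2 = 6(Δ_1 - Δ_0) = 12
  1·M_1 + 4·M_2 + 1·M_3 = 6(Δ_2 - Δ_1) = -48
  1·M_2 + 4·M_3 + 1·M_4 = 6(Δ_3 - Δ_2) = -48
Natural end conditions: M_0 = M_4 = 0.
Solving: M_0 = 0, M_1 = 81/14, M_2 = -78/7, M_3 = -129/14, M_4 = 0.
On [0, 1], g(t) = -6 + 141/28·t + 0·t² + 27/28·t³.
With t = 3/4: g(3/4) = -465/256.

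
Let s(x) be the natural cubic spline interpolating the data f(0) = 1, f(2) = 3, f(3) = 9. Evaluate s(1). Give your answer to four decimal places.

0.7500

With m_i denoting the second derivative at x_i, h_i = 2, 1, and Δ_i = (y_(i+1) − y_i)/h_i = 1, 6:
  2·m_0 + 6·m_1 + 1·m_2 = 6(Δ_1 - Δ_0) = 30
Natural end conditions: m_0 = m_2 = 0.
Hence m_0 = 0, m_1 = 5, m_2 = 0.
On [0, 2], s(x) = 1 - 2/3·x + 0·x² + 5/12·x³.
With x = 1: s(1) = 3/4.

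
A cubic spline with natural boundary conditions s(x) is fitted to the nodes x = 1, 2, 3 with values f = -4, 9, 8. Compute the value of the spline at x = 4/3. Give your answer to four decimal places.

1.3704

Write m_i for s''(x_i). With h_i = 1, 1 and divided differences Δ_i = 13, -1, the continuity of s' gives the tridiagonal system
  1·m_0 + 4·m_1 + 1·m_2 = 6(Δ_1 - Δ_0) = -84
Natural end conditions: m_0 = m_2 = 0.
Solving the tridiagonal system: m_0 = 0, m_1 = -21, m_2 = 0.
On [1, 2], s(x) = -4 + 33/2·(x - 1) + 0·(x - 1)² - 7/2·(x - 1)³.
With (x - 1) = 1/3: s(4/3) = 37/27.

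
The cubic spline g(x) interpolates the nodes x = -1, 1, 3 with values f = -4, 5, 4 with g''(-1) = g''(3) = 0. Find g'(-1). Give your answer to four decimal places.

5.7500

With m_i denoting the second derivative at x_i, h_i = 2, 2, and Δ_i = (y_(i+1) − y_i)/h_i = 9/2, -1/2:
  2·m_0 + 8·m_1 + 2·m_2 = 6(Δ_1 - Δ_0) = -30
Natural end conditions: m_0 = m_2 = 0.
Forward elimination and back-substitution give m_0 = 0, m_1 = -15/4, m_2 = 0.
On [-1, 1], g'(x) = b_0 + 2c_0·(x + 1) + 3d_0·(x + 1)² with b_0 = Δ_0 - h_0(2m_0 + m_1)/6 = 23/4, c_0 = m_0/2 = 0, d_0 = (m_1 - m_0)/(6h_0) = -5/16. So g'(-1) = 23/4.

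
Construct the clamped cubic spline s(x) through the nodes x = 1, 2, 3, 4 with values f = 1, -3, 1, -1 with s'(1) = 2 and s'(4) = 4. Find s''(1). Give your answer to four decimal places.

-30.6667

Write m_i for s''(x_i). With h_i = 1, 1, 1 and divided differences Δ_i = -4, 4, -2, the continuity of s' gives the tridiagonal system
  1·m_0 + 4·m_1 + 1·m_2 = 6(Δ_1 - Δ_0) = 48
  1·m_1 + 4·m_2 + 1·m_3 = 6(Δ_2 - Δ_1) = -36
Clamped end conditions give two more equations: 2h_0·m_0 + h_0·m_1 = 6(Δ_0 - s'(1)) = -36 and h_2·m_2 + 2h_2·m_3 = 6(s'(4) - Δ_2) = 36.
Hence m_0 = -92/3, m_1 = 76/3, m_2 = -68/3, m_3 = 88/3.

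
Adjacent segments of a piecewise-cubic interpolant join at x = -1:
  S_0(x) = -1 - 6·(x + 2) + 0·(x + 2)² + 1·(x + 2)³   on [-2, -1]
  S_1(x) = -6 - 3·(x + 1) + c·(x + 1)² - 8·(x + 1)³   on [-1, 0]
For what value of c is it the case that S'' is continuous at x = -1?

S_0''(x) = 0 + 6·(x + 2), so S_0''(-1) = 6. On the right, S_1''(-1) = 2c, so c = 3.

3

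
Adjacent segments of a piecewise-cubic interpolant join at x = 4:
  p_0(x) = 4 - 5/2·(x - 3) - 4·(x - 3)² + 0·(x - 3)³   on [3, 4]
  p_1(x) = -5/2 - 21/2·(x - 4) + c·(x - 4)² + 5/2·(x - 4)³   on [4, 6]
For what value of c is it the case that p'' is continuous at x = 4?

-4

p_0''(x) = -8 + 0·(x - 3), so p_0''(4) = -8. On the right, p_1''(4) = 2c, so c = -4.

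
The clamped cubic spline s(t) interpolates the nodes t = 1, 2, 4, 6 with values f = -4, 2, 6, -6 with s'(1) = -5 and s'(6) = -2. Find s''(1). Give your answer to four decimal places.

37.0435

Let m_i = s''(x_i). Step sizes h_i = 1, 2, 2; slopes of the chords Δ_i = (y_(i+1) - y_i)/h_i = 6, 2, -6.
  1·m_0 + 6·m_1 + 2·m_2 = 6(Δ_1 - Δ_0) = -24
  2·m_1 + 8·m_2 + 2·m_3 = 6(Δ_2 - Δ_1) = -48
Clamped end conditions give two more equations: 2h_0·m_0 + h_0·m_1 = 6(Δ_0 - s'(1)) = 66 and h_2·m_2 + 2h_2·m_3 = 6(s'(6) - Δ_2) = 24.
Hence m_0 = 852/23, m_1 = -186/23, m_2 = -144/23, m_3 = 210/23.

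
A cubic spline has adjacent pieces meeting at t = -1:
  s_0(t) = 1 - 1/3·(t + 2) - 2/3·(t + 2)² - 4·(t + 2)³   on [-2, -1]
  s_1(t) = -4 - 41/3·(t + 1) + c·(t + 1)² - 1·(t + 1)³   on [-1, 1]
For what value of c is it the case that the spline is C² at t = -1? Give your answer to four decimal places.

s_0''(t) = -4/3 - 24·(t + 2), so s_0''(-1) = -76/3. On the right, s_1''(-1) = 2c, so c = -38/3.

-12.6667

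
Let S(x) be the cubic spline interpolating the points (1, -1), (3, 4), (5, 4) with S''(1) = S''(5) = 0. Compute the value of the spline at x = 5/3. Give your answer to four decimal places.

Put σ_i = S'' at the i-th knot. Here h = (2, 2) and Δ = (5/2, 0), so the interior equations h_(i-1)·σ_(i-1) + 2(h_(i-1)+h_i)·σ_i + h_i·σ_(i+1) = 6(Δ_i − Δ_(i-1)) read
  2·σ_0 + 8·σ_1 + 2·σ_2 = 6(Δ_1 - Δ_0) = -15
Natural end conditions: σ_0 = σ_2 = 0.
Solving: σ_0 = 0, σ_1 = -15/8, σ_2 = 0.
On [1, 3], S(x) = -1 + 25/8·(x - 1) + 0·(x - 1)² - 5/32·(x - 1)³.
With (x - 1) = 2/3: S(5/3) = 28/27.

1.0370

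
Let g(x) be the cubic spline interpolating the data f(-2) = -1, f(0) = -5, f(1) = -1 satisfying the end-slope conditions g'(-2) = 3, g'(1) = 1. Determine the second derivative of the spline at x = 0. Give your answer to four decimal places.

13.3333

Put σ_i = g'' at the i-th knot. Here h = (2, 1) and Δ = (-2, 4), so the interior equations h_(i-1)·σ_(i-1) + 2(h_(i-1)+h_i)·σ_i + h_i·σ_(i+1) = 6(Δ_i − Δ_(i-1)) read
  2·σ_0 + 6·σ_1 + 1·σ_2 = 6(Δ_1 - Δ_0) = 36
Clamped end conditions give two more equations: 2h_0·σ_0 + h_0·σ_1 = 6(Δ_0 - g'(-2)) = -30 and h_1·σ_1 + 2h_1·σ_2 = 6(g'(1) - Δ_1) = -18.
Solving: σ_0 = -85/6, σ_1 = 40/3, σ_2 = -47/3.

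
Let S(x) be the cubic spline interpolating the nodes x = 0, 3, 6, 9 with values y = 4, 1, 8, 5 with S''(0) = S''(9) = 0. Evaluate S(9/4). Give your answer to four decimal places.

0.6563

Let M_i = S''(x_i). Step sizes h_i = 3, 3, 3; slopes of the chords Δ_i = (y_(i+1) - y_i)/h_i = -1, 7/3, -1.
  3·M_0 + 12·M_1 + 3·M_2 = 6(Δ_1 - Δ_0) = 20
  3·M_1 + 12·M_2 + 3·M_3 = 6(Δ_2 - Δ_1) = -20
Natural end conditions: M_0 = M_3 = 0.
Solving: M_0 = 0, M_1 = 20/9, M_2 = -20/9, M_3 = 0.
On [0, 3], S(x) = 4 - 19/9·x + 0·x² + 10/81·x³.
With x = 9/4: S(9/4) = 21/32.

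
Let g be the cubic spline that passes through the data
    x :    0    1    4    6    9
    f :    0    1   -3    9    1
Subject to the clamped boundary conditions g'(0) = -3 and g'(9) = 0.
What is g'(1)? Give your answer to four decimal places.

Put M_i = g'' at the i-th knot. Here h = (1, 3, 2, 3) and Δ = (1, -4/3, 6, -8/3), so the interior equations h_(i-1)·M_(i-1) + 2(h_(i-1)+h_i)·M_i + h_i·M_(i+1) = 6(Δ_i − Δ_(i-1)) read
  1·M_0 + 8·M_1 + 3·M_2 = 6(Δ_1 - Δ_0) = -14
  3·M_1 + 10·M_2 + 2·M_3 = 6(Δ_2 - Δ_1) = 44
  2·M_2 + 10·M_3 + 3·M_4 = 6(Δ_3 - Δ_2) = -52
Clamped end conditions give two more equations: 2h_0·M_0 + h_0·M_1 = 6(Δ_0 - g'(0)) = 24 and h_3·M_3 + 2h_3·M_4 = 6(g'(9) - Δ_3) = 16.
Solving the tridiagonal system: M_0 = 2722/177, M_1 = -1196/177, M_2 = 1456/177, M_3 = -1592/177, M_4 = 1268/177.
On [1, 4], g'(x) = b_1 + 2c_1·(x - 1) + 3d_1·(x - 1)² with b_1 = Δ_1 - h_1(2M_1 + M_2)/6 = 232/177, c_1 = M_1/2 = -598/177, d_1 = (M_2 - M_1)/(6h_1) = 442/531. So g'(1) = 232/177.

1.3107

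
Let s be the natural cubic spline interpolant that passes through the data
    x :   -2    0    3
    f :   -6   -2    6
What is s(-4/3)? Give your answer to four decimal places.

-4.7457

With M_i denoting the second derivative at x_i, h_i = 2, 3, and Δ_i = (y_(i+1) − y_i)/h_i = 2, 8/3:
  2·M_0 + 10·M_1 + 3·M_2 = 6(Δ_1 - Δ_0) = 4
Natural end conditions: M_0 = M_2 = 0.
Solving: M_0 = 0, M_1 = 2/5, M_2 = 0.
On [-2, 0], s(x) = -6 + 28/15·(x + 2) + 0·(x + 2)² + 1/30·(x + 2)³.
With (x + 2) = 2/3: s(-4/3) = -1922/405.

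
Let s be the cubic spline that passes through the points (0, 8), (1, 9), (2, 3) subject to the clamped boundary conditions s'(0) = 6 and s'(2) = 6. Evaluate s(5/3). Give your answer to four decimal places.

With m_i denoting the second derivative at x_i, h_i = 1, 1, and Δ_i = (y_(i+1) − y_i)/h_i = 1, -6:
  1·m_0 + 4·m_1 + 1·m_2 = 6(Δ_1 - Δ_0) = -42
Clamped end conditions give two more equations: 2h_0·m_0 + h_0·m_1 = 6(Δ_0 - s'(0)) = -30 and h_1·m_1 + 2h_1·m_2 = 6(s'(2) - Δ_1) = 72.
Forward elimination and back-substitution give m_0 = -9/2, m_1 = -21, m_2 = 93/2.
On [1, 2], s(t) = 9 - 27/4·(t - 1) - 21/2·(t - 1)² + 45/4·(t - 1)³.
With (t - 1) = 2/3: s(5/3) = 19/6.

3.1667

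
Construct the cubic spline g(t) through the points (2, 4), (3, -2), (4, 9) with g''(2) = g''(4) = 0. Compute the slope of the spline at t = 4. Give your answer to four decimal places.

Put M_i = g'' at the i-th knot. Here h = (1, 1) and Δ = (-6, 11), so the interior equations h_(i-1)·M_(i-1) + 2(h_(i-1)+h_i)·M_i + h_i·M_(i+1) = 6(Δ_i − Δ_(i-1)) read
  1·M_0 + 4·M_1 + 1·M_2 = 6(Δ_1 - Δ_0) = 102
Natural end conditions: M_0 = M_2 = 0.
Solving: M_0 = 0, M_1 = 51/2, M_2 = 0.
On [3, 4], g'(t) = b_1 + 2c_1·(t - 3) + 3d_1·(t - 3)² with b_1 = Δ_1 - h_1(2M_1 + M_2)/6 = 5/2, c_1 = M_1/2 = 51/4, d_1 = (M_2 - M_1)/(6h_1) = -17/4. So g'(4) = 61/4.

15.2500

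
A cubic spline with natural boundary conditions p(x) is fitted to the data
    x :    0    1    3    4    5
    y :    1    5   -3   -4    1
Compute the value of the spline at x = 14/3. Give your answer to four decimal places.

-1.0504

Let m_i = p''(x_i). Step sizes h_i = 1, 2, 1, 1; slopes of the chords Δ_i = (y_(i+1) - y_i)/h_i = 4, -4, -1, 5.
  1·m_0 + 6·m_1 + 2·m_2 = 6(Δ_1 - Δ_0) = -48
  2·m_1 + 6·m_2 + 1·m_3 = 6(Δ_2 - Δ_1) = 18
  1·m_2 + 4·m_3 + 1·m_4 = 6(Δ_3 - Δ_2) = 36
Natural end conditions: m_0 = m_4 = 0.
Forward elimination and back-substitution give m_0 = 0, m_1 = -588/61, m_2 = 300/61, m_3 = 474/61, m_4 = 0.
On [4, 5], p(x) = -4 + 147/61·(x - 4) + 237/61·(x - 4)² - 79/61·(x - 4)³.
With (x - 4) = 2/3: p(14/3) = -1730/1647.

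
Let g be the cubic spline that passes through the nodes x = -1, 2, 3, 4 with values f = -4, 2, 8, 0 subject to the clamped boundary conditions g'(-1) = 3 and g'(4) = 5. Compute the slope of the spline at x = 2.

Write σ_i for g''(x_i). With h_i = 3, 1, 1 and divided differences Δ_i = 2, 6, -8, the continuity of g' gives the tridiagonal system
  3·σ_0 + 8·σ_1 + 1·σ_2 = 6(Δ_1 - Δ_0) = 24
  1·σ_1 + 4·σ_2 + 1·σ_3 = 6(Δ_2 - Δ_1) = -84
Clamped end conditions give two more equations: 2h_0·σ_0 + h_0·σ_1 = 6(Δ_0 - g'(-1)) = -6 and h_2·σ_2 + 2h_2·σ_3 = 6(g'(4) - Δ_2) = 78.
Solving the tridiagonal system: σ_0 = -6, σ_1 = 10, σ_2 = -38, σ_3 = 58.
On [2, 3], g'(x) = b_1 + 2c_1·(x - 2) + 3d_1·(x - 2)² with b_1 = Δ_1 - h_1(2σ_1 + σ_2)/6 = 9, c_1 = σ_1/2 = 5, d_1 = (σ_2 - σ_1)/(6h_1) = -8. So g'(2) = 9.

9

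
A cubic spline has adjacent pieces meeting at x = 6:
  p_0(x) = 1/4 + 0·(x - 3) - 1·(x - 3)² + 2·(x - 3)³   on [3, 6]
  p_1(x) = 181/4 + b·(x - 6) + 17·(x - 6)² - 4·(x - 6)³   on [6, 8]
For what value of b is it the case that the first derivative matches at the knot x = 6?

48

p_0'(x) = 0 - 2·(x - 3) + 6·(x - 3)², so p_0'(6) = 48. On the right, p_1'(6) = b, so b = 48.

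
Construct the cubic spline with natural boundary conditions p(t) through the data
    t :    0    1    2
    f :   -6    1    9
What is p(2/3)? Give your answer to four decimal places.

Let m_i = p''(x_i). Step sizes h_i = 1, 1; slopes of the chords Δ_i = (y_(i+1) - y_i)/h_i = 7, 8.
  1·m_0 + 4·m_1 + 1·m_2 = 6(Δ_1 - Δ_0) = 6
Natural end conditions: m_0 = m_2 = 0.
Solving: m_0 = 0, m_1 = 3/2, m_2 = 0.
On [0, 1], p(t) = -6 + 27/4·t + 0·t² + 1/4·t³.
With t = 2/3: p(2/3) = -77/54.

-1.4259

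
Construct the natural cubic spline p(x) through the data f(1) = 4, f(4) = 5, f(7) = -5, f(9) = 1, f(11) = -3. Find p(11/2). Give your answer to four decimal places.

Let M_i = p''(x_i). Step sizes h_i = 3, 3, 2, 2; slopes of the chords Δ_i = (y_(i+1) - y_i)/h_i = 1/3, -10/3, 3, -2.
  3·M_0 + 12·M_1 + 3·M_2 = 6(Δ_1 - Δ_0) = -22
  3·M_1 + 10·M_2 + 2·M_3 = 6(Δ_2 - Δ_1) = 38
  2·M_2 + 8·M_3 + 2·M_4 = 6(Δ_3 - Δ_2) = -30
Natural end conditions: M_0 = M_4 = 0.
Solving: M_0 = 0, M_1 = -691/210, M_2 = 204/35, M_3 = -729/140, M_4 = 0.
On [4, 7], p(x) = 5 - 207/70·(x - 4) - 691/420·(x - 4)² + 383/756·(x - 4)³.
With (x - 4) = 3/2: p(11/2) = -1599/1120.

-1.4277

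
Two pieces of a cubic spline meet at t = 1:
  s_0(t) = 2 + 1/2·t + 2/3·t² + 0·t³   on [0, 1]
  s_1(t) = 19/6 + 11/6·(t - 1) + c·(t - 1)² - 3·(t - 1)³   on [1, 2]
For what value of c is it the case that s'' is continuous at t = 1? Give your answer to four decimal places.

0.6667

s_0''(t) = 4/3 + 0·t, so s_0''(1) = 4/3. On the right, s_1''(1) = 2c, so c = 2/3.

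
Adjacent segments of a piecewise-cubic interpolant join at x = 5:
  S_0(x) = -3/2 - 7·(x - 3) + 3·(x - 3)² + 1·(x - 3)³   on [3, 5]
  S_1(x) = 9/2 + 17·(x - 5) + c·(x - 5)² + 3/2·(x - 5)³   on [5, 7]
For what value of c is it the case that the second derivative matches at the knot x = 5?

9

S_0''(x) = 6 + 6·(x - 3), so S_0''(5) = 18. On the right, S_1''(5) = 2c, so c = 9.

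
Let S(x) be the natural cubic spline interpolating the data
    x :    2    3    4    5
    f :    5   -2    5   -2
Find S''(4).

With m_i denoting the second derivative at x_i, h_i = 1, 1, 1, and Δ_i = (y_(i+1) − y_i)/h_i = -7, 7, -7:
  1·m_0 + 4·m_1 + 1·m_2 = 6(Δ_1 - Δ_0) = 84
  1·m_1 + 4·m_2 + 1·m_3 = 6(Δ_2 - Δ_1) = -84
Natural end conditions: m_0 = m_3 = 0.
Forward elimination and back-substitution give m_0 = 0, m_1 = 28, m_2 = -28, m_3 = 0.

-28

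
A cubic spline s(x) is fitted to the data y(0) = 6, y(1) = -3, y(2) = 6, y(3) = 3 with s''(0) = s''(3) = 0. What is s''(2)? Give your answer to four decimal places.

Write M_i for s''(x_i). With h_i = 1, 1, 1 and divided differences Δ_i = -9, 9, -3, the continuity of s' gives the tridiagonal system
  1·M_0 + 4·M_1 + 1·M_2 = 6(Δ_1 - Δ_0) = 108
  1·M_1 + 4·M_2 + 1·M_3 = 6(Δ_2 - Δ_1) = -72
Natural end conditions: M_0 = M_3 = 0.
Solving the tridiagonal system: M_0 = 0, M_1 = 168/5, M_2 = -132/5, M_3 = 0.

-26.4000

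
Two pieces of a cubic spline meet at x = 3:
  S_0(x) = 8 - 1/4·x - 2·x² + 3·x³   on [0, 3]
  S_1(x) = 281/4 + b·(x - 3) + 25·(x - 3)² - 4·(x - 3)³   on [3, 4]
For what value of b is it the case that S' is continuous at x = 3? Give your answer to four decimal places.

68.7500

S_0'(x) = -1/4 - 4·x + 9·x², so S_0'(3) = 275/4. On the right, S_1'(3) = b, so b = 275/4.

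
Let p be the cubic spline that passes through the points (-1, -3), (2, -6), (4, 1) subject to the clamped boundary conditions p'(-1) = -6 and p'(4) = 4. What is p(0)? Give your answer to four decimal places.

Put m_i = p'' at the i-th knot. Here h = (3, 2) and Δ = (-1, 7/2), so the interior equations h_(i-1)·m_(i-1) + 2(h_(i-1)+h_i)·m_i + h_i·m_(i+1) = 6(Δ_i − Δ_(i-1)) read
  3·m_0 + 10·m_1 + 2·m_2 = 6(Δ_1 - Δ_0) = 27
Clamped end conditions give two more equations: 2h_0·m_0 + h_0·m_1 = 6(Δ_0 - p'(-1)) = 30 and h_1·m_1 + 2h_1·m_2 = 6(p'(4) - Δ_1) = 3.
Forward elimination and back-substitution give m_0 = 43/10, m_1 = 7/5, m_2 = 1/20.
On [-1, 2], p(x) = -3 - 6·(x + 1) + 43/20·(x + 1)² - 29/180·(x + 1)³.
With (x + 1) = 1: p(0) = -631/90.

-7.0111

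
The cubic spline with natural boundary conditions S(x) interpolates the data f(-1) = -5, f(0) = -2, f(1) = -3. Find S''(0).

Write M_i for S''(x_i). With h_i = 1, 1 and divided differences Δ_i = 3, -1, the continuity of S' gives the tridiagonal system
  1·M_0 + 4·M_1 + 1·M_2 = 6(Δ_1 - Δ_0) = -24
Natural end conditions: M_0 = M_2 = 0.
Forward elimination and back-substitution give M_0 = 0, M_1 = -6, M_2 = 0.

-6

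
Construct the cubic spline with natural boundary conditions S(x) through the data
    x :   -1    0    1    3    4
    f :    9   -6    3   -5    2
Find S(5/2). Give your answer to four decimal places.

-3.1767

Write σ_i for S''(x_i). With h_i = 1, 1, 2, 1 and divided differences Δ_i = -15, 9, -4, 7, the continuity of S' gives the tridiagonal system
  1·σ_0 + 4·σ_1 + 1·σ_2 = 6(Δ_1 - Δ_0) = 144
  1·σ_1 + 6·σ_2 + 2·σ_3 = 6(Δ_2 - Δ_1) = -78
  2·σ_2 + 6·σ_3 + 1·σ_4 = 6(Δ_3 - Δ_2) = 66
Natural end conditions: σ_0 = σ_4 = 0.
Hence σ_0 = 0, σ_1 = 2604/61, σ_2 = -1632/61, σ_3 = 1215/61, σ_4 = 0.
On [1, 3], S(x) = 3 + 439/61·(x - 1) - 816/61·(x - 1)² + 949/244·(x - 1)³.
With (x - 1) = 3/2: S(5/2) = -6201/1952.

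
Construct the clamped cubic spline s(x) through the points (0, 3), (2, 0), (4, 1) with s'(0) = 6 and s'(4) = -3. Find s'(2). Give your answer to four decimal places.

Write m_i for s''(x_i). With h_i = 2, 2 and divided differences Δ_i = -3/2, 1/2, the continuity of s' gives the tridiagonal system
  2·m_0 + 8·m_1 + 2·m_2 = 6(Δ_1 - Δ_0) = 12
Clamped end conditions give two more equations: 2h_0·m_0 + h_0·m_1 = 6(Δ_0 - s'(0)) = -45 and h_1·m_1 + 2h_1·m_2 = 6(s'(4) - Δ_1) = -21.
Hence m_0 = -15, m_1 = 15/2, m_2 = -9.
On [2, 4], s'(x) = b_1 + 2c_1·(x - 2) + 3d_1·(x - 2)² with b_1 = Δ_1 - h_1(2m_1 + m_2)/6 = -3/2, c_1 = m_1/2 = 15/4, d_1 = (m_2 - m_1)/(6h_1) = -11/8. So s'(2) = -3/2.

-1.5000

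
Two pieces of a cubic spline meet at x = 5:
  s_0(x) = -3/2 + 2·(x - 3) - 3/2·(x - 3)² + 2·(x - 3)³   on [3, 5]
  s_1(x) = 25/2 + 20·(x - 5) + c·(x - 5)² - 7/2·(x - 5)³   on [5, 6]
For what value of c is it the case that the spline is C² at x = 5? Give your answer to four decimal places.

10.5000

s_0''(x) = -3 + 12·(x - 3), so s_0''(5) = 21. On the right, s_1''(5) = 2c, so c = 21/2.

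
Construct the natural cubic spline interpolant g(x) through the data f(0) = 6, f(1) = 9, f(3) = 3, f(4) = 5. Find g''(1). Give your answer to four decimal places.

-8.6250

Write σ_i for g''(x_i). With h_i = 1, 2, 1 and divided differences Δ_i = 3, -3, 2, the continuity of g' gives the tridiagonal system
  1·σ_0 + 6·σ_1 + 2·σ_2 = 6(Δ_1 - Δ_0) = -36
  2·σ_1 + 6·σ_2 + 1·σ_3 = 6(Δ_2 - Δ_1) = 30
Natural end conditions: σ_0 = σ_3 = 0.
Solving the tridiagonal system: σ_0 = 0, σ_1 = -69/8, σ_2 = 63/8, σ_3 = 0.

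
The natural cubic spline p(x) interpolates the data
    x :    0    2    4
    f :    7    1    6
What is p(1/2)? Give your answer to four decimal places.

Write M_i for p''(x_i). With h_i = 2, 2 and divided differences Δ_i = -3, 5/2, the continuity of p' gives the tridiagonal system
  2·M_0 + 8·M_1 + 2·M_2 = 6(Δ_1 - Δ_0) = 33
Natural end conditions: M_0 = M_2 = 0.
Forward elimination and back-substitution give M_0 = 0, M_1 = 33/8, M_2 = 0.
On [0, 2], p(x) = 7 - 35/8·x + 0·x² + 11/32·x³.
With x = 1/2: p(1/2) = 1243/256.

4.8555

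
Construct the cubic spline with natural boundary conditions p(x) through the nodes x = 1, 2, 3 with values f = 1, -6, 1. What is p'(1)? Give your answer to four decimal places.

Let σ_i = p''(x_i). Step sizes h_i = 1, 1; slopes of the chords Δ_i = (y_(i+1) - y_i)/h_i = -7, 7.
  1·σ_0 + 4·σ_1 + 1·σ_2 = 6(Δ_1 - Δ_0) = 84
Natural end conditions: σ_0 = σ_2 = 0.
Forward elimination and back-substitution give σ_0 = 0, σ_1 = 21, σ_2 = 0.
On [1, 2], p'(x) = b_0 + 2c_0·(x - 1) + 3d_0·(x - 1)² with b_0 = Δ_0 - h_0(2σ_0 + σ_1)/6 = -21/2, c_0 = σ_0/2 = 0, d_0 = (σ_1 - σ_0)/(6h_0) = 7/2. So p'(1) = -21/2.

-10.5000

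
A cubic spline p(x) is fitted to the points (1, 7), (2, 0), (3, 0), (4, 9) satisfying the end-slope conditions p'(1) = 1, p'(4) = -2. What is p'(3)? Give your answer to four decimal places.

9.2000

Put m_i = p'' at the i-th knot. Here h = (1, 1, 1) and Δ = (-7, 0, 9), so the interior equations h_(i-1)·m_(i-1) + 2(h_(i-1)+h_i)·m_i + h_i·m_(i+1) = 6(Δ_i − Δ_(i-1)) read
  1·m_0 + 4·m_1 + 1·m_2 = 6(Δ_1 - Δ_0) = 42
  1·m_1 + 4·m_2 + 1·m_3 = 6(Δ_2 - Δ_1) = 54
Clamped end conditions give two more equations: 2h_0·m_0 + h_0·m_1 = 6(Δ_0 - p'(1)) = -48 and h_2·m_2 + 2h_2·m_3 = 6(p'(4) - Δ_2) = -66.
Solving: m_0 = -152/5, m_1 = 64/5, m_2 = 106/5, m_3 = -218/5.
On [3, 4], p'(x) = b_2 + 2c_2·(x - 3) + 3d_2·(x - 3)² with b_2 = Δ_2 - h_2(2m_2 + m_3)/6 = 46/5, c_2 = m_2/2 = 53/5, d_2 = (m_3 - m_2)/(6h_2) = -54/5. So p'(3) = 46/5.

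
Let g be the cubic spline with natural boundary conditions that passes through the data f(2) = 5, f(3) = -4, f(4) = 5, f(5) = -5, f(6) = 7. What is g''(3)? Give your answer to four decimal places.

Let m_i = g''(x_i). Step sizes h_i = 1, 1, 1, 1; slopes of the chords Δ_i = (y_(i+1) - y_i)/h_i = -9, 9, -10, 12.
  1·m_0 + 4·m_1 + 1·m_2 = 6(Δ_1 - Δ_0) = 108
  1·m_1 + 4·m_2 + 1·m_3 = 6(Δ_2 - Δ_1) = -114
  1·m_2 + 4·m_3 + 1·m_4 = 6(Δ_3 - Δ_2) = 132
Natural end conditions: m_0 = m_4 = 0.
Forward elimination and back-substitution give m_0 = 0, m_1 = 276/7, m_2 = -348/7, m_3 = 318/7, m_4 = 0.

39.4286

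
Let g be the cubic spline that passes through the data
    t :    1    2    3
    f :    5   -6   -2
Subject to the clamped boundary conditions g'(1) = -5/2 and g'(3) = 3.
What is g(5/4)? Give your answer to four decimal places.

3.1816

Put M_i = g'' at the i-th knot. Here h = (1, 1) and Δ = (-11, 4), so the interior equations h_(i-1)·M_(i-1) + 2(h_(i-1)+h_i)·M_i + h_i·M_(i+1) = 6(Δ_i − Δ_(i-1)) read
  1·M_0 + 4·M_1 + 1·M_2 = 6(Δ_1 - Δ_0) = 90
Clamped end conditions give two more equations: 2h_0·M_0 + h_0·M_1 = 6(Δ_0 - g'(1)) = -51 and h_1·M_1 + 2h_1·M_2 = 6(g'(3) - Δ_1) = -6.
Solving: M_0 = -181/4, M_1 = 79/2, M_2 = -91/4.
On [1, 2], g(t) = 5 - 5/2·(t - 1) - 181/8·(t - 1)² + 113/8·(t - 1)³.
With (t - 1) = 1/4: g(5/4) = 1629/512.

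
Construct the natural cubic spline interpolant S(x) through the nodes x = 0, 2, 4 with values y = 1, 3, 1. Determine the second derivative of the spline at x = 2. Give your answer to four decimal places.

Put σ_i = S'' at the i-th knot. Here h = (2, 2) and Δ = (1, -1), so the interior equations h_(i-1)·σ_(i-1) + 2(h_(i-1)+h_i)·σ_i + h_i·σ_(i+1) = 6(Δ_i − Δ_(i-1)) read
  2·σ_0 + 8·σ_1 + 2·σ_2 = 6(Δ_1 - Δ_0) = -12
Natural end conditions: σ_0 = σ_2 = 0.
Hence σ_0 = 0, σ_1 = -3/2, σ_2 = 0.

-1.5000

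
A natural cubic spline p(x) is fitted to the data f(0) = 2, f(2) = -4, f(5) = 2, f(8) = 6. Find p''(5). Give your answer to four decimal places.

Let M_i = p''(x_i). Step sizes h_i = 2, 3, 3; slopes of the chords Δ_i = (y_(i+1) - y_i)/h_i = -3, 2, 4/3.
  2·M_0 + 10·M_1 + 3·M_2 = 6(Δ_1 - Δ_0) = 30
  3·M_1 + 12·M_2 + 3·M_3 = 6(Δ_2 - Δ_1) = -4
Natural end conditions: M_0 = M_3 = 0.
Hence M_0 = 0, M_1 = 124/37, M_2 = -130/111, M_3 = 0.

-1.1712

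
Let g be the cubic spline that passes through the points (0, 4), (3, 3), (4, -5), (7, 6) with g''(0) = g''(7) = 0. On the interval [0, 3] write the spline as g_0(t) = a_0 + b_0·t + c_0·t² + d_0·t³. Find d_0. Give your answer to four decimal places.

-0.3862

Write M_i for g''(x_i). With h_i = 3, 1, 3 and divided differences Δ_i = -1/3, -8, 11/3, the continuity of g' gives the tridiagonal system
  3·M_0 + 8·M_1 + 1·M_2 = 6(Δ_1 - Δ_0) = -46
  1·M_1 + 8·M_2 + 3·M_3 = 6(Δ_2 - Δ_1) = 70
Natural end conditions: M_0 = M_3 = 0.
Solving the tridiagonal system: M_0 = 0, M_1 = -146/21, M_2 = 202/21, M_3 = 0.
On [0, 3], with g_0(t) = a_0 + b_0·t + c_0·t² + d_0·t³: c_0 = M_0/2 = 0, d_0 = (M_1 - M_0)/(6h_0) = -73/189, b_0 = Δ_0 - h_0(2M_0 + M_1)/6 = 22/7.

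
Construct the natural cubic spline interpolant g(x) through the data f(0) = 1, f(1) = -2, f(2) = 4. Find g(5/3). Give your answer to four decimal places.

1.3333

Put m_i = g'' at the i-th knot. Here h = (1, 1) and Δ = (-3, 6), so the interior equations h_(i-1)·m_(i-1) + 2(h_(i-1)+h_i)·m_i + h_i·m_(i+1) = 6(Δ_i − Δ_(i-1)) read
  1·m_0 + 4·m_1 + 1·m_2 = 6(Δ_1 - Δ_0) = 54
Natural end conditions: m_0 = m_2 = 0.
Solving the tridiagonal system: m_0 = 0, m_1 = 27/2, m_2 = 0.
On [1, 2], g(x) = -2 + 3/2·(x - 1) + 27/4·(x - 1)² - 9/4·(x - 1)³.
With (x - 1) = 2/3: g(5/3) = 4/3.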